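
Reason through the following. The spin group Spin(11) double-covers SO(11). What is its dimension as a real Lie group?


Spin(n) double-covers SO(n); both have Lie algebra so(n) of dimension n(n-1)/2.
n = 11
n(n-1) = 11 * 10 = 110
dim Spin(11) = 110/2 = 55


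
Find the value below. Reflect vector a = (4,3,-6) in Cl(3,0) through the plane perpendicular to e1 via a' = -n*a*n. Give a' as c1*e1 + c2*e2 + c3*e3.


Reflection formula: a' = -n*a*n, with n = e1 (unit vector, n^2 = 1).
For reflection through hyperplane perp to e1:
The component along e1 flips sign, others stay.
a = (4, 3, -6)
a' = (-4, 3, -6)
a' = -4*e1 + 3*e2 - 6*e3


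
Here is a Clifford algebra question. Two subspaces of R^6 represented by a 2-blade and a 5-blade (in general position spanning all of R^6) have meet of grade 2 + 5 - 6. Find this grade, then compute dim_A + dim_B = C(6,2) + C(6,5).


Meet grade = grade(A) + grade(B) - n
= 2 + 5 - 6 = 1
C(6,2) = 15
C(6,5) = 6
dim_A + dim_B = 15 + 6 = 21


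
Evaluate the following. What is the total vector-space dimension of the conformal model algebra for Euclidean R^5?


The conformal model of R^5 uses Cl(6,1): the 5 Euclidean generators plus two extra orthogonal generators e+ (e+^2 = +1) and e- (e-^2 = -1), from which the null vectors e0, einf are built.
Number of generators m = 5 + 2 = 7.
dim Cl(p,q) = 2^m = 2^7 = 128


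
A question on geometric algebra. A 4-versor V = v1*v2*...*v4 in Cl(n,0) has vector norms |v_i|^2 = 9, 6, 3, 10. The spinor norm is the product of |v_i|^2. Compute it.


Spinor norm N(V) = |v1|^2 * |v2|^2 * ... * |v4|^2
= 9 * 6 * 3 * 10
Running product: 9, 54, 162, 1620
N(V) = 1620


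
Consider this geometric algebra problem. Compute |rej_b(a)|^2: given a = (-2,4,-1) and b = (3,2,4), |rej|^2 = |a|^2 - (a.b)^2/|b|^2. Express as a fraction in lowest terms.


|a|^2 = (-2)^2 + 4^2 + (-1)^2 = 21
|b|^2 = 3^2 + 2^2 + 4^2 = 29
a . b = (-2)*3 + 4*2 + (-1)*4 = -2
(a.b)^2 = (-2)^2 = 4
|rej|^2 = 21 - 4/29
= (609 - 4)/29
= 605/29
In lowest terms: 605/29


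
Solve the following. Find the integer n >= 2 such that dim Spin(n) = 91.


dim Spin(n) = dim so(n) = n(n-1)/2.
Solve n(n-1)/2 = 91, i.e. n^2 - n - 182 = 0.
Discriminant = 1 + 8*91 = 729
n = (1 + sqrt(729))/2 = (1 + 27)/2 = 14


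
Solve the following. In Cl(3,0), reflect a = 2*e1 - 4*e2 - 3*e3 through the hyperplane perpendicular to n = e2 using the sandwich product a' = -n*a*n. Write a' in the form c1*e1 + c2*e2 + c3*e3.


Reflection formula: a' = -n*a*n, with n = e2 (unit vector, n^2 = 1).
For reflection through hyperplane perp to e2:
The component along e2 flips sign, others stay.
a = (2, -4, -3)
a' = (2, 4, -3)
a' = 2*e1 + 4*e2 - 3*e3


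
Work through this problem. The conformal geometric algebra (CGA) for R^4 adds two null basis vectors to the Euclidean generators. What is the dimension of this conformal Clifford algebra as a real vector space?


The conformal model of R^4 uses Cl(5,1): the 4 Euclidean generators plus two extra orthogonal generators e+ (e+^2 = +1) and e- (e-^2 = -1), from which the null vectors e0, einf are built.
Number of generators m = 4 + 2 = 6.
dim Cl(p,q) = 2^m = 2^6 = 64


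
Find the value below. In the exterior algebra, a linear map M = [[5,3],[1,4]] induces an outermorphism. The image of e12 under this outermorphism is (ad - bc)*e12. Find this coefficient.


The outermorphism of a linear map f sends e1^e2 to f(e1)^f(e2).
f(e1) = 5*e1 + 1*e2
f(e2) = 3*e1 + 4*e2
f(e1) ^ f(e2) = (5*e1 + 1*e2) ^ (3*e1 + 4*e2)
= 5*4*e12 + 1*3*e21
= (20 - 3)*e12
= 17*e12
Coefficient = 17


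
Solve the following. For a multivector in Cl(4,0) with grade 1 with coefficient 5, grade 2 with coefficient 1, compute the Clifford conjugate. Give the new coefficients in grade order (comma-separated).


Clifford conjugate sign for grade k: (-1)^(k(k+1)/2)
Grade 1: (-1)^(1*2/2) = (-1)^1 = -1, coeff 5 -> -5
Grade 2: (-1)^(2*3/2) = (-1)^3 = -1, coeff 1 -> -1
Conjugated coefficients: -5, -1


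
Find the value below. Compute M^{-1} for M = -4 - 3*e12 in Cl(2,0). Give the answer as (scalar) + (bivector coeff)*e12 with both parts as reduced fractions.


M = -4 - 3*e12, where e12^2 = -1.
Since M commutes with its reverse ~M = a - b*e12, M * ~M = a^2 - b^2*e12^2 = a^2 + b^2.
So M^{-1} = ~M / (a^2 + b^2) = (a - b*e12)/(a^2 + b^2).
a^2 + b^2 = 16 + 9 = 25
Scalar part = -4/25 = -4/25
Bivector coeff = 3/25 = 3/25
M^{-1} = -4/25 + 3/25*e12


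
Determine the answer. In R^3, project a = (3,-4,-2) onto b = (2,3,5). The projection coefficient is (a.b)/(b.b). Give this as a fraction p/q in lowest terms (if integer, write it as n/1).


Projection coefficient = (a . b) / (b . b)
a . b = 3*2 + (-4)*3 + (-2)*5
= 6 + (-12) + (-10) = -16
b . b = 2^2 + 3^2 + 5^2
= 4 + 9 + 25 = 38
Coefficient = -16/38
In lowest terms: -8/19


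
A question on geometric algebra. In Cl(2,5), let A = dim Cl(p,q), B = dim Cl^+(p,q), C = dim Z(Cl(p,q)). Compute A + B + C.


n = 2 + 5 = 7
Total dim = 2^7 = 128
Even subalgebra dim = 2^6 = 64
n is odd, so center dim = 2
Sum = 128 + 64 + 2 = 194


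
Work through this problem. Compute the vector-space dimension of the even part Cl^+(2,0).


Even subalgebra dimension = 2^(n-1)
n = 2 + 0 = 2
2^(2 - 1) = 2^1 = 2
Verification: sum of C(2,k) for even k = 1 + 1 = 2
Result = 2


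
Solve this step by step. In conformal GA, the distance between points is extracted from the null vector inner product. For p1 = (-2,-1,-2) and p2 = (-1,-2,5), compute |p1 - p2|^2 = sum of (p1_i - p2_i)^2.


p1 - p2 = (-1, 1, -7)
|p1 - p2|^2 = (-1)^2 + 1^2 + (-7)^2
= 1 + 1 + 49
= 51


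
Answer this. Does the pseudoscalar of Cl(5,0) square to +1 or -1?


The pseudoscalar I = e1...e_n (product of all n generators) of Cl(p,q) satisfies I^2 = (-1)^(q + n(n-1)/2).
p = 5, q = 0, n = p + q = 5
n(n-1)/2 = 5 * 4 / 2 = 10
Exponent = q + n(n-1)/2 = 0 + 10 = 10
I^2 = (-1)^10 = +1


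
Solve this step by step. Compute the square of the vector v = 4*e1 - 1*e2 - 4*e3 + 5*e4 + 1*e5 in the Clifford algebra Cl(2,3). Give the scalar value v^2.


v^2 = sum of c_i^2 * e_i^2
Positive signature terms (e_i^2 = +1): 4^2 + (-1)^2 = 17
Negative signature terms (e_j^2 = -1): (-4)^2 + 5^2 + 1^2 = 42
v^2 = 17 - 42 = -25


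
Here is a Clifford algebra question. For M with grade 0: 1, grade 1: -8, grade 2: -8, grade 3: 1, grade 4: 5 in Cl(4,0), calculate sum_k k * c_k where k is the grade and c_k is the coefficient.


Grade-weighted sum = sum of grade_k * coefficient_k
0*1 = 0
1*(-8) = -8
2*(-8) = -16
3*1 = 3
4*5 = 20
Total = 0 + (-8) + (-16) + 3 + 20 = -1


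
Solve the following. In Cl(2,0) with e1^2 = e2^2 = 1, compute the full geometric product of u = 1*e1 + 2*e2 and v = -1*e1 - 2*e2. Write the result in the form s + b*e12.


Expand: (1*e1 + 2*e2)(-1*e1 - 2*e2)
= 1*(-1)*e1e1 + 1*(-2)*e1e2 + 2*(-1)*e2e1 + 2*(-2)*e2e2
Using e1^2 = e2^2 = 1, e2e1 = -e1e2:
Scalar part s = 1*(-1) + 2*(-2) = -1 + (-4) = -5
Bivector part b = 1*(-2) - 2*(-1) = -2 - (-2) = 0
uv = -5 + 0*e12


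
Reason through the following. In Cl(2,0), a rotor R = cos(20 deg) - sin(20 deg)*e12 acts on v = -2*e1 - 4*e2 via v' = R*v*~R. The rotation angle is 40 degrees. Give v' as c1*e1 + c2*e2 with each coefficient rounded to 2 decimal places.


Rotor R = cos(20deg) - sin(20deg)*e12
Rotation angle theta = 2 * 20 = 40 degrees
v' = R*v*~R rotates v by theta.
cos(40deg) = 0.7660, sin(40deg) = 0.6428
v'_1 = -2*cos(40deg) - (-4)*sin(40deg)
= -2*0.7660 - (-4)*0.6428
= 1.04
v'_2 = -2*sin(40deg) + (-4)*cos(40deg)
= -2*0.6428 + (-4)*0.7660
= -4.35
v' = 1.04*e1 - 4.35*e2


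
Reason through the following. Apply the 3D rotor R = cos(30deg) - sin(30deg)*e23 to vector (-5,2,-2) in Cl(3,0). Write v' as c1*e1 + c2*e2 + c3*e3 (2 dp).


Rotor R = cos(30deg) - sin(30deg)*e23
Rotation angle theta = 2 * 30 = 60 degrees in the e23 plane (e2 -> e3).
The component perpendicular to the plane (e1) is invariant: v'_1 = v1 = -5.00
cos(60deg) = 0.5000, sin(60deg) = 0.8660
v'_2 = v2*cos(theta) - v3*sin(theta) = 2*0.5000 - (-2)*0.8660 = 2.73
v'_3 = v2*sin(theta) + v3*cos(theta) = 2*0.8660 + (-2)*0.5000 = 0.73
v' = -5.00*e1 + 2.73*e2 + 0.73*e3


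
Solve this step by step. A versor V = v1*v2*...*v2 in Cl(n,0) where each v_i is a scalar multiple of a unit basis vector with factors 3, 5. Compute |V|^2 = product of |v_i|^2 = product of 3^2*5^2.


Each vector v_i has |v_i|^2 = s_i^2
Squared scales: 3^2 = 9, 5^2 = 25
|V|^2 = 9 * 25
= 225


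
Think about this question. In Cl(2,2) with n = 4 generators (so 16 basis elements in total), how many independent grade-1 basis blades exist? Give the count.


Number of grade-k basis blades in Cl(p,q) with n = p + q is C(n, k).
n = 2 + 2 = 4
C(4, 1) = 4! / (1! * 3!)
= 24 / (1 * 6)
= 4


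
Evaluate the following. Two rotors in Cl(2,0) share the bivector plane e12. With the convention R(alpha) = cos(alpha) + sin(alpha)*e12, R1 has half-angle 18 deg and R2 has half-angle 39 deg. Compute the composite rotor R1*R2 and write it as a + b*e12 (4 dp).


Same-plane rotors commute and their half-angles add:
R1*R2 = cos(a1 + a2) + sin(a1 + a2)*e12.
a1 + a2 = 18 + 39 = 57 deg
cos(57 deg) = 0.5446
sin(57 deg) = 0.8387
R1*R2 = 0.5446 + 0.8387*e12


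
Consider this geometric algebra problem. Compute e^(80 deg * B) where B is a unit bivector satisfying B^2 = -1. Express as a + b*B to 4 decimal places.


For a unit bivector B with B^2 = -1, the exponential series gives
e^(theta*B) = cos(theta) + sin(theta)*B (the GA analogue of Euler's formula).
theta = 80 degrees = 1.396263 rad
cos(80 deg) = 0.1736
sin(80 deg) = 0.9848
exp(theta*B) = 0.1736 + 0.9848*B


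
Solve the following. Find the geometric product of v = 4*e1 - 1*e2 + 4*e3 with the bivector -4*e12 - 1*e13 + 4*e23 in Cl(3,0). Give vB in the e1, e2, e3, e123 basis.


vB has grade-1 (vector) and grade-3 (trivector) parts: vB = (v _| B) + (v ^ B).
Vector part <vB>_1:
  e1: -v2*b12 - v3*b13 = -(-1)*(-4) - (4)*(-1) = 0
  e2: v1*b12 - v3*b23 = (4)*(-4) - (4)*(4) = -32
  e3: v1*b13 + v2*b23 = (4)*(-1) + (-1)*(4) = -8
Trivector part <vB>_3:
  e123: v1*b23 - v2*b13 + v3*b12 = (4)*(4) - (-1)*(-1) + (4)*(-4) = -1
vB = 0*e1 - 32*e2 - 8*e3 - 1*e123


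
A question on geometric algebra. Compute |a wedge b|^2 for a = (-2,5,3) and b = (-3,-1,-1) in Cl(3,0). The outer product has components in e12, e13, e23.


a wedge b = (a1*b2 - a2*b1)*e12 + (a1*b3 - a3*b1)*e13 + (a2*b3 - a3*b2)*e23
e12 coeff: (-2)*(-1) - 5*(-3) = 2 - (-15) = 17
e13 coeff: (-2)*(-1) - 3*(-3) = 2 - (-9) = 11
e23 coeff: 5*(-1) - 3*(-1) = -5 - (-3) = -2
|a wedge b|^2 = 17^2 + 11^2 + (-2)^2
= 289 + 121 + 4
= 414


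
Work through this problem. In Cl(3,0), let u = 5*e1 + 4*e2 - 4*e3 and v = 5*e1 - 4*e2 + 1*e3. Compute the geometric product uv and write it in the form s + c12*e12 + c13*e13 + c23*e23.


In Cl(3,0): e_i^2 = 1, e_ie_j = -e_je_i for i != j.
Scalar part = u . v = 5*5 + 4*(-4) + (-4)*1
= 25 + (-16) + (-4) = 5
e12 coeff = 5*(-4) - 4*5 = -20 - 20 = -40
e13 coeff = 5*1 - (-4)*5 = 5 - (-20) = 25
e23 coeff = 4*1 - (-4)*(-4) = 4 - 16 = -12
uv = 5 - 40*e12 + 25*e13 - 12*e23


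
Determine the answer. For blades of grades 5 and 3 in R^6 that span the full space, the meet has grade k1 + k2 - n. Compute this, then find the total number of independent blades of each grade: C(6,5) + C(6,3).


Meet grade = grade(A) + grade(B) - n
= 5 + 3 - 6 = 2
C(6,5) = 6
C(6,3) = 20
dim_A + dim_B = 6 + 20 = 26


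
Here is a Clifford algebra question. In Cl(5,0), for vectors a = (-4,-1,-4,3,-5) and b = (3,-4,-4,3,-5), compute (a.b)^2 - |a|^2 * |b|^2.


a . b = (-4)*3 + (-1)*(-4) + (-4)*(-4) + 3*3 + (-5)*(-5)
= -12 + 4 + 16 + 9 + 25 = 42
|a|^2 = (-4)^2 + (-1)^2 + (-4)^2 + 3^2 + (-5)^2 = 67
|b|^2 = 3^2 + (-4)^2 + (-4)^2 + 3^2 + (-5)^2 = 75
(a.b)^2 = 42^2 = 1764
|a|^2 * |b|^2 = 67 * 75 = 5025
Result = 1764 - 5025 = -3261


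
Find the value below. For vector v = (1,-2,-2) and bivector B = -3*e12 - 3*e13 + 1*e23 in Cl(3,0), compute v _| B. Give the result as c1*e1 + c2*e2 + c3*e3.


Left contraction v _| B = <vB>_1 (grade-1 part of the geometric product vB).
Using e1_|e12 = e2, e2_|e12 = -e1, e1_|e13 = e3, e3_|e13 = -e1, e2_|e23 = e3, e3_|e23 = -e2:
e1 coeff: -v2*b12 - v3*b13 = -(-2)*(-3) - (-2)*(-3) = -12
e2 coeff: v1*b12 - v3*b23 = (1)*(-3) - (-2)*(1) = -1
e3 coeff: v1*b13 + v2*b23 = (1)*(-3) + (-2)*(1) = -5
v _| B = -12*e1 - 1*e2 - 5*e3


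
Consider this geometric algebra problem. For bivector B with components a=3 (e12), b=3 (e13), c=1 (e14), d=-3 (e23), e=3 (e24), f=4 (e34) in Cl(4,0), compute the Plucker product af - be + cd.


Plucker relation: af - be + cd
a*f = 3*4 = 12
b*e = 3*3 = 9
c*d = 1*(-3) = -3
af - be + cd = 12 - 9 + (-3)
= 0


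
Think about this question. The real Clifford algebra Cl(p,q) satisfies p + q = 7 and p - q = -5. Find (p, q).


We need p + q = 7 and p - q = -5.
Adding: 2p = 7 + (-5) = 2, so p = 1.
Then q = 7 - 1 = 6.
(p, q) = (1, 6)


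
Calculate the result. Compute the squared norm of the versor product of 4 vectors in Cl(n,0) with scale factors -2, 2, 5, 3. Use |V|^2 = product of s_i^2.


Each vector v_i has |v_i|^2 = s_i^2
Squared scales: (-2)^2 = 4, 2^2 = 4, 5^2 = 25, 3^2 = 9
|V|^2 = 4 * 4 * 25 * 9
= 3600


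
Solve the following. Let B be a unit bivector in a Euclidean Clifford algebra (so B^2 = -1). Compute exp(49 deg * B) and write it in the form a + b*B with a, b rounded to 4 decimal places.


For a unit bivector B with B^2 = -1, the exponential series gives
e^(theta*B) = cos(theta) + sin(theta)*B (the GA analogue of Euler's formula).
theta = 49 degrees = 0.855211 rad
cos(49 deg) = 0.6561
sin(49 deg) = 0.7547
exp(theta*B) = 0.6561 + 0.7547*B


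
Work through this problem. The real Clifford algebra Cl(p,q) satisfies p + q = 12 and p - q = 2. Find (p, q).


We need p + q = 12 and p - q = 2.
Adding: 2p = 12 + 2 = 14, so p = 7.
Then q = 12 - 7 = 5.
(p, q) = (7, 5)


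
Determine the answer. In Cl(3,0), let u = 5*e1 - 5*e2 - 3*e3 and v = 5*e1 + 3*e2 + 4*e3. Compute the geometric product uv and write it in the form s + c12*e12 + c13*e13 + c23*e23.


In Cl(3,0): e_i^2 = 1, e_ie_j = -e_je_i for i != j.
Scalar part = u . v = 5*5 + (-5)*3 + (-3)*4
= 25 + (-15) + (-12) = -2
e12 coeff = 5*3 - (-5)*5 = 15 - (-25) = 40
e13 coeff = 5*4 - (-3)*5 = 20 - (-15) = 35
e23 coeff = (-5)*4 - (-3)*3 = -20 - (-9) = -11
uv = -2 + 40*e12 + 35*e13 - 11*e23


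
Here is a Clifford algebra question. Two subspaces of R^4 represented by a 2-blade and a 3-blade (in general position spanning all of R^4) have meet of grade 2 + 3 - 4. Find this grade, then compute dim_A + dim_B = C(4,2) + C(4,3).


Meet grade = grade(A) + grade(B) - n
= 2 + 3 - 4 = 1
C(4,2) = 6
C(4,3) = 4
dim_A + dim_B = 6 + 4 = 10


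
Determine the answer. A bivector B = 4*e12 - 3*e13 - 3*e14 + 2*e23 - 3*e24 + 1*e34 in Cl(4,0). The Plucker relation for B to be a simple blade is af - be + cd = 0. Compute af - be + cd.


Plucker relation: af - be + cd
a*f = 4*1 = 4
b*e = (-3)*(-3) = 9
c*d = (-3)*2 = -6
af - be + cd = 4 - 9 + (-6)
= -11


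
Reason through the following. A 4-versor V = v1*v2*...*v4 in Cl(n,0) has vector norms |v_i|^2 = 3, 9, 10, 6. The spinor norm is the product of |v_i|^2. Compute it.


Spinor norm N(V) = |v1|^2 * |v2|^2 * ... * |v4|^2
= 3 * 9 * 10 * 6
Running product: 3, 27, 270, 1620
N(V) = 1620


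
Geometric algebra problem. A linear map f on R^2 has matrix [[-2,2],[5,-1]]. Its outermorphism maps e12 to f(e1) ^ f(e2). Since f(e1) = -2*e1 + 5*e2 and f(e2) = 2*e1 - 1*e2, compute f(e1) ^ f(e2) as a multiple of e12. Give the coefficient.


The outermorphism of a linear map f sends e1^e2 to f(e1)^f(e2).
f(e1) = -2*e1 + 5*e2
f(e2) = 2*e1 - 1*e2
f(e1) ^ f(e2) = (-2*e1 + 5*e2) ^ (2*e1 - 1*e2)
= (-2)*(-1)*e12 + 5*2*e21
= (2 - 10)*e12
= -8*e12
Coefficient = -8


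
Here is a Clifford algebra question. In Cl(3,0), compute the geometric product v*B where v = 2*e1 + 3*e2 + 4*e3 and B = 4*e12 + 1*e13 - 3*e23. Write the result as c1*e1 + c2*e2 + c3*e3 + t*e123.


vB has grade-1 (vector) and grade-3 (trivector) parts: vB = (v _| B) + (v ^ B).
Vector part <vB>_1:
  e1: -v2*b12 - v3*b13 = -(3)*(4) - (4)*(1) = -16
  e2: v1*b12 - v3*b23 = (2)*(4) - (4)*(-3) = 20
  e3: v1*b13 + v2*b23 = (2)*(1) + (3)*(-3) = -7
Trivector part <vB>_3:
  e123: v1*b23 - v2*b13 + v3*b12 = (2)*(-3) - (3)*(1) + (4)*(4) = 7
vB = -16*e1 + 20*e2 - 7*e3 + 7*e123


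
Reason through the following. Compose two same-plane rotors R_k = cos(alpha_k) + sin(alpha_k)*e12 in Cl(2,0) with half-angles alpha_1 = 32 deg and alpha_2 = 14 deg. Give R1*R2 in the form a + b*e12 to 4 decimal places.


Same-plane rotors commute and their half-angles add:
R1*R2 = cos(a1 + a2) + sin(a1 + a2)*e12.
a1 + a2 = 32 + 14 = 46 deg
cos(46 deg) = 0.6947
sin(46 deg) = 0.7193
R1*R2 = 0.6947 + 0.7193*e12


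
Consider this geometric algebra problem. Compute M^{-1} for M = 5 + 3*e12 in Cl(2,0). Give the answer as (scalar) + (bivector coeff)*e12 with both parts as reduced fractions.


M = 5 + 3*e12, where e12^2 = -1.
Since M commutes with its reverse ~M = a - b*e12, M * ~M = a^2 - b^2*e12^2 = a^2 + b^2.
So M^{-1} = ~M / (a^2 + b^2) = (a - b*e12)/(a^2 + b^2).
a^2 + b^2 = 25 + 9 = 34
Scalar part = 5/34 = 5/34
Bivector coeff = -3/34 = -3/34
M^{-1} = 5/34 - 3/34*e12


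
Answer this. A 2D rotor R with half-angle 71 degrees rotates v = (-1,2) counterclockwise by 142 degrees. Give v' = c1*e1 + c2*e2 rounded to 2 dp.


Rotor R = cos(71deg) - sin(71deg)*e12
Rotation angle theta = 2 * 71 = 142 degrees
v' = R*v*~R rotates v by theta.
cos(142deg) = -0.7880, sin(142deg) = 0.6157
v'_1 = -1*cos(142deg) - 2*sin(142deg)
= -1*(-0.7880) - 2*0.6157
= -0.44
v'_2 = -1*sin(142deg) + 2*cos(142deg)
= -1*0.6157 + 2*(-0.7880)
= -2.19
v' = -0.44*e1 - 2.19*e2


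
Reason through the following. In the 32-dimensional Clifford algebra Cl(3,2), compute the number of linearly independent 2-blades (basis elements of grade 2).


Number of grade-k basis blades in Cl(p,q) with n = p + q is C(n, k).
n = 3 + 2 = 5
C(5, 2) = 5! / (2! * 3!)
= 120 / (2 * 6)
= 10


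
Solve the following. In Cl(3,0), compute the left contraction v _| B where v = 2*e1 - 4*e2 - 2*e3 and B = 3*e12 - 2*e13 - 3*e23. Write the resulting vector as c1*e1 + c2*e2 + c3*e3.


Left contraction v _| B = <vB>_1 (grade-1 part of the geometric product vB).
Using e1_|e12 = e2, e2_|e12 = -e1, e1_|e13 = e3, e3_|e13 = -e1, e2_|e23 = e3, e3_|e23 = -e2:
e1 coeff: -v2*b12 - v3*b13 = -(-4)*(3) - (-2)*(-2) = 8
e2 coeff: v1*b12 - v3*b23 = (2)*(3) - (-2)*(-3) = 0
e3 coeff: v1*b13 + v2*b23 = (2)*(-2) + (-4)*(-3) = 8
v _| B = 8*e1 + 0*e2 + 8*e3


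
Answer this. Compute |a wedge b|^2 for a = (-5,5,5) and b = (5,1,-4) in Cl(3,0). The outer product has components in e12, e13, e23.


a wedge b = (a1*b2 - a2*b1)*e12 + (a1*b3 - a3*b1)*e13 + (a2*b3 - a3*b2)*e23
e12 coeff: (-5)*1 - 5*5 = -5 - 25 = -30
e13 coeff: (-5)*(-4) - 5*5 = 20 - 25 = -5
e23 coeff: 5*(-4) - 5*1 = -20 - 5 = -25
|a wedge b|^2 = (-30)^2 + (-5)^2 + (-25)^2
= 900 + 25 + 625
= 1550


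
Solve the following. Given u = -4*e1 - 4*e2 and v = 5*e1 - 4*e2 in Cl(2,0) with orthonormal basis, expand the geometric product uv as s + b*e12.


Expand: (-4*e1 - 4*e2)(5*e1 - 4*e2)
= (-4)*5*e1e1 + (-4)*(-4)*e1e2 + (-4)*5*e2e1 + (-4)*(-4)*e2e2
Using e1^2 = e2^2 = 1, e2e1 = -e1e2:
Scalar part s = (-4)*5 + (-4)*(-4) = -20 + 16 = -4
Bivector part b = (-4)*(-4) - (-4)*5 = 16 - (-20) = 36
uv = -4 + 36*e12


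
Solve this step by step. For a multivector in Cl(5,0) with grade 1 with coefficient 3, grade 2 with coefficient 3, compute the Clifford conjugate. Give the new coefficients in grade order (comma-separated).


Clifford conjugate sign for grade k: (-1)^(k(k+1)/2)
Grade 1: (-1)^(1*2/2) = (-1)^1 = -1, coeff 3 -> -3
Grade 2: (-1)^(2*3/2) = (-1)^3 = -1, coeff 3 -> -3
Conjugated coefficients: -3, -3


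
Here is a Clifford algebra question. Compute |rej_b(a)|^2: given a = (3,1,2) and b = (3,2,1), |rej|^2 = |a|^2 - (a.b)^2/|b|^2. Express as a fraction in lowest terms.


|a|^2 = 3^2 + 1^2 + 2^2 = 14
|b|^2 = 3^2 + 2^2 + 1^2 = 14
a . b = 3*3 + 1*2 + 2*1 = 13
(a.b)^2 = 13^2 = 169
|rej|^2 = 14 - 169/14
= (196 - 169)/14
= 27/14
In lowest terms: 27/14


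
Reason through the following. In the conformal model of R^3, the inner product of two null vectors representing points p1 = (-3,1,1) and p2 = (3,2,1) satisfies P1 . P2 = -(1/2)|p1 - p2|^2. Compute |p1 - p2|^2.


p1 - p2 = (-6, -1, 0)
|p1 - p2|^2 = (-6)^2 + (-1)^2 + 0^2
= 36 + 1 + 0
= 37


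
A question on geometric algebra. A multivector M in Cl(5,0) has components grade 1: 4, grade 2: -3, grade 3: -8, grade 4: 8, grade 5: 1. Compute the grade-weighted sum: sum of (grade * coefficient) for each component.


Grade-weighted sum = sum of grade_k * coefficient_k
1*4 = 4
2*(-3) = -6
3*(-8) = -24
4*8 = 32
5*1 = 5
Total = 4 + (-6) + (-24) + 32 + 5 = 11


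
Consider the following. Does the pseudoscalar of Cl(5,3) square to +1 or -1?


The pseudoscalar I = e1...e_n (product of all n generators) of Cl(p,q) satisfies I^2 = (-1)^(q + n(n-1)/2).
p = 5, q = 3, n = p + q = 8
n(n-1)/2 = 8 * 7 / 2 = 28
Exponent = q + n(n-1)/2 = 3 + 28 = 31
I^2 = (-1)^31 = -1


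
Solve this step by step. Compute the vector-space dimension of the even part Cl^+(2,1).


Even subalgebra dimension = 2^(n-1)
n = 2 + 1 = 3
2^(3 - 1) = 2^2 = 4
Verification: sum of C(3,k) for even k = 1 + 3 = 4
Result = 4


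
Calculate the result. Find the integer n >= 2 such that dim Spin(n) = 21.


dim Spin(n) = dim so(n) = n(n-1)/2.
Solve n(n-1)/2 = 21, i.e. n^2 - n - 42 = 0.
Discriminant = 1 + 8*21 = 169
n = (1 + sqrt(169))/2 = (1 + 13)/2 = 7


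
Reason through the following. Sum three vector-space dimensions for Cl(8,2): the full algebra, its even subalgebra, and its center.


n = 8 + 2 = 10
Total dim = 2^10 = 1024
Even subalgebra dim = 2^9 = 512
n is even, so center dim = 1
Sum = 1024 + 512 + 1 = 1537


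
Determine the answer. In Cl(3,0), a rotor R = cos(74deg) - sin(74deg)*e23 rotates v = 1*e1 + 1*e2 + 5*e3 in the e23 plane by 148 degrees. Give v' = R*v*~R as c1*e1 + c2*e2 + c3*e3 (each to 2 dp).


Rotor R = cos(74deg) - sin(74deg)*e23
Rotation angle theta = 2 * 74 = 148 degrees in the e23 plane (e2 -> e3).
The component perpendicular to the plane (e1) is invariant: v'_1 = v1 = 1.00
cos(148deg) = -0.8480, sin(148deg) = 0.5299
v'_2 = v2*cos(theta) - v3*sin(theta) = 1*(-0.8480) - 5*0.5299 = -3.50
v'_3 = v2*sin(theta) + v3*cos(theta) = 1*0.5299 + 5*(-0.8480) = -3.71
v' = 1.00*e1 - 3.50*e2 - 3.71*e3


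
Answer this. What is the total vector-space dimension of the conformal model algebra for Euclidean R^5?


The conformal model of R^5 uses Cl(6,1): the 5 Euclidean generators plus two extra orthogonal generators e+ (e+^2 = +1) and e- (e-^2 = -1), from which the null vectors e0, einf are built.
Number of generators m = 5 + 2 = 7.
dim Cl(p,q) = 2^m = 2^7 = 128


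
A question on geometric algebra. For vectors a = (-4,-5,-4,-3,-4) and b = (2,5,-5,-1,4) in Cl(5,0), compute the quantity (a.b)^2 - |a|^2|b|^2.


a . b = (-4)*2 + (-5)*5 + (-4)*(-5) + (-3)*(-1) + (-4)*4
= -8 + (-25) + 20 + 3 + (-16) = -26
|a|^2 = (-4)^2 + (-5)^2 + (-4)^2 + (-3)^2 + (-4)^2 = 82
|b|^2 = 2^2 + 5^2 + (-5)^2 + (-1)^2 + 4^2 = 71
(a.b)^2 = (-26)^2 = 676
|a|^2 * |b|^2 = 82 * 71 = 5822
Result = 676 - 5822 = -5146


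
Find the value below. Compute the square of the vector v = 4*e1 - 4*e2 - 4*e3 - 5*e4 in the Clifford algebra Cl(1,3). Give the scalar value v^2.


v^2 = sum of c_i^2 * e_i^2
Positive signature terms (e_i^2 = +1): 4^2 = 16
Negative signature terms (e_j^2 = -1): (-4)^2 + (-4)^2 + (-5)^2 = 57
v^2 = 16 - 57 = -41


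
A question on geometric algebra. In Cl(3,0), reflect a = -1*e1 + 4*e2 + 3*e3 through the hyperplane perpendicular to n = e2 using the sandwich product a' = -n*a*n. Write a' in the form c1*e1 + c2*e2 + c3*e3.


Reflection formula: a' = -n*a*n, with n = e2 (unit vector, n^2 = 1).
For reflection through hyperplane perp to e2:
The component along e2 flips sign, others stay.
a = (-1, 4, 3)
a' = (-1, -4, 3)
a' = -1*e1 - 4*e2 + 3*e3


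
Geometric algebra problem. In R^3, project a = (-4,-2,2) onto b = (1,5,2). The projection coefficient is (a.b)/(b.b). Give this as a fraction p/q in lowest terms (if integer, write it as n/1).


Projection coefficient = (a . b) / (b . b)
a . b = (-4)*1 + (-2)*5 + 2*2
= -4 + (-10) + 4 = -10
b . b = 1^2 + 5^2 + 2^2
= 1 + 25 + 4 = 30
Coefficient = -10/30
In lowest terms: -1/3


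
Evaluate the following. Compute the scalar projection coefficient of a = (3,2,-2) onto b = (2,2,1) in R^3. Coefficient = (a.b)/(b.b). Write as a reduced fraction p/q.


Projection coefficient = (a . b) / (b . b)
a . b = 3*2 + 2*2 + (-2)*1
= 6 + 4 + (-2) = 8
b . b = 2^2 + 2^2 + 1^2
= 4 + 4 + 1 = 9
Coefficient = 8/9
In lowest terms: 8/9


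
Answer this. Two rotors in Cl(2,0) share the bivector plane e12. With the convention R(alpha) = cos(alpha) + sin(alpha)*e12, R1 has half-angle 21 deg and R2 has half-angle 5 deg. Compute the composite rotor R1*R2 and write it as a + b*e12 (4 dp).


Same-plane rotors commute and their half-angles add:
R1*R2 = cos(a1 + a2) + sin(a1 + a2)*e12.
a1 + a2 = 21 + 5 = 26 deg
cos(26 deg) = 0.8988
sin(26 deg) = 0.4384
R1*R2 = 0.8988 + 0.4384*e12


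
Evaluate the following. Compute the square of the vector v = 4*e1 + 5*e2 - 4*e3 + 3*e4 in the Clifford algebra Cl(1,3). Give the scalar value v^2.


v^2 = sum of c_i^2 * e_i^2
Positive signature terms (e_i^2 = +1): 4^2 = 16
Negative signature terms (e_j^2 = -1): 5^2 + (-4)^2 + 3^2 = 50
v^2 = 16 - 50 = -34


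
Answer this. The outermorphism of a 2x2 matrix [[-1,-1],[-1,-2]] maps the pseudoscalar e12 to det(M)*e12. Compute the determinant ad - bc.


The outermorphism of a linear map f sends e1^e2 to f(e1)^f(e2).
f(e1) = -1*e1 - 1*e2
f(e2) = -1*e1 - 2*e2
f(e1) ^ f(e2) = (-1*e1 - 1*e2) ^ (-1*e1 - 2*e2)
= (-1)*(-2)*e12 + (-1)*(-1)*e21
= (2 - 1)*e12
= 1*e12
Coefficient = 1


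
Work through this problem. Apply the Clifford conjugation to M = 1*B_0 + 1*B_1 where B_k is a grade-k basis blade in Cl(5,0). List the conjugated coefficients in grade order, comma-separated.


Clifford conjugate sign for grade k: (-1)^(k(k+1)/2)
Grade 0: (-1)^(0*1/2) = (-1)^0 = 1, coeff 1 -> 1
Grade 1: (-1)^(1*2/2) = (-1)^1 = -1, coeff 1 -> -1
Conjugated coefficients: 1, -1


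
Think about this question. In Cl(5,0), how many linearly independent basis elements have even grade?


Even subalgebra dimension = 2^(n-1)
n = 5 + 0 = 5
2^(5 - 1) = 2^4 = 16
Verification: sum of C(5,k) for even k = 1 + 10 + 5 = 16
Result = 16


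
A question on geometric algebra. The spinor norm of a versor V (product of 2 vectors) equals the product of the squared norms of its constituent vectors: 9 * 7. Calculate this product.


Spinor norm N(V) = |v1|^2 * |v2|^2 * ... * |v2|^2
= 9 * 7
Running product: 9, 63
N(V) = 63


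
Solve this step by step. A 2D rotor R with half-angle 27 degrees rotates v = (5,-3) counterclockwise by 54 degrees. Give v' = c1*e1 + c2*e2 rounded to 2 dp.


Rotor R = cos(27deg) - sin(27deg)*e12
Rotation angle theta = 2 * 27 = 54 degrees
v' = R*v*~R rotates v by theta.
cos(54deg) = 0.5878, sin(54deg) = 0.8090
v'_1 = 5*cos(54deg) - (-3)*sin(54deg)
= 5*0.5878 - (-3)*0.8090
= 5.37
v'_2 = 5*sin(54deg) + (-3)*cos(54deg)
= 5*0.8090 + (-3)*0.5878
= 2.28
v' = 5.37*e1 + 2.28*e2


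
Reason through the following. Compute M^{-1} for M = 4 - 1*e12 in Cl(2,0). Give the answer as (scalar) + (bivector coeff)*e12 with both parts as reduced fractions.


M = 4 - 1*e12, where e12^2 = -1.
Since M commutes with its reverse ~M = a - b*e12, M * ~M = a^2 - b^2*e12^2 = a^2 + b^2.
So M^{-1} = ~M / (a^2 + b^2) = (a - b*e12)/(a^2 + b^2).
a^2 + b^2 = 16 + 1 = 17
Scalar part = 4/17 = 4/17
Bivector coeff = 1/17 = 1/17
M^{-1} = 4/17 + 1/17*e12


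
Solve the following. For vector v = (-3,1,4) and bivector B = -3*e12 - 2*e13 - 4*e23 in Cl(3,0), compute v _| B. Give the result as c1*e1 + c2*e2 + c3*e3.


Left contraction v _| B = <vB>_1 (grade-1 part of the geometric product vB).
Using e1_|e12 = e2, e2_|e12 = -e1, e1_|e13 = e3, e3_|e13 = -e1, e2_|e23 = e3, e3_|e23 = -e2:
e1 coeff: -v2*b12 - v3*b13 = -(1)*(-3) - (4)*(-2) = 11
e2 coeff: v1*b12 - v3*b23 = (-3)*(-3) - (4)*(-4) = 25
e3 coeff: v1*b13 + v2*b23 = (-3)*(-2) + (1)*(-4) = 2
v _| B = 11*e1 + 25*e2 + 2*e3


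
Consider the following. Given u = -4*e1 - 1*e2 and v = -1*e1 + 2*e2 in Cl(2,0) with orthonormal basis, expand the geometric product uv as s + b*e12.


Expand: (-4*e1 - 1*e2)(-1*e1 + 2*e2)
= (-4)*(-1)*e1e1 + (-4)*2*e1e2 + (-1)*(-1)*e2e1 + (-1)*2*e2e2
Using e1^2 = e2^2 = 1, e2e1 = -e1e2:
Scalar part s = (-4)*(-1) + (-1)*2 = 4 + (-2) = 2
Bivector part b = (-4)*2 - (-1)*(-1) = -8 - 1 = -9
uv = 2 - 9*e12


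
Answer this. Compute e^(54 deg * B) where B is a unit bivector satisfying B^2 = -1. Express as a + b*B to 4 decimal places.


For a unit bivector B with B^2 = -1, the exponential series gives
e^(theta*B) = cos(theta) + sin(theta)*B (the GA analogue of Euler's formula).
theta = 54 degrees = 0.942478 rad
cos(54 deg) = 0.5878
sin(54 deg) = 0.8090
exp(theta*B) = 0.5878 + 0.8090*B


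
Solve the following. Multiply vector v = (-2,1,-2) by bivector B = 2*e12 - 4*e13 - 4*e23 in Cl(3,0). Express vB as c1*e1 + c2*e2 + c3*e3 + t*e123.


vB has grade-1 (vector) and grade-3 (trivector) parts: vB = (v _| B) + (v ^ B).
Vector part <vB>_1:
  e1: -v2*b12 - v3*b13 = -(1)*(2) - (-2)*(-4) = -10
  e2: v1*b12 - v3*b23 = (-2)*(2) - (-2)*(-4) = -12
  e3: v1*b13 + v2*b23 = (-2)*(-4) + (1)*(-4) = 4
Trivector part <vB>_3:
  e123: v1*b23 - v2*b13 + v3*b12 = (-2)*(-4) - (1)*(-4) + (-2)*(2) = 8
vB = -10*e1 - 12*e2 + 4*e3 + 8*e123


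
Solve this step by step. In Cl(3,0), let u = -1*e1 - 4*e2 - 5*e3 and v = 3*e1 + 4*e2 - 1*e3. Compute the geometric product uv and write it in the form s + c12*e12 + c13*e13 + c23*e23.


In Cl(3,0): e_i^2 = 1, e_ie_j = -e_je_i for i != j.
Scalar part = u . v = (-1)*3 + (-4)*4 + (-5)*(-1)
= -3 + (-16) + 5 = -14
e12 coeff = (-1)*4 - (-4)*3 = -4 - (-12) = 8
e13 coeff = (-1)*(-1) - (-5)*3 = 1 - (-15) = 16
e23 coeff = (-4)*(-1) - (-5)*4 = 4 - (-20) = 24
uv = -14 + 8*e12 + 16*e13 + 24*e23


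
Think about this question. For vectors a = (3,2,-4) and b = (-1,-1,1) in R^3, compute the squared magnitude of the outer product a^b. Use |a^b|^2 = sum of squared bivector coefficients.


a wedge b = (a1*b2 - a2*b1)*e12 + (a1*b3 - a3*b1)*e13 + (a2*b3 - a3*b2)*e23
e12 coeff: 3*(-1) - 2*(-1) = -3 - (-2) = -1
e13 coeff: 3*1 - (-4)*(-1) = 3 - 4 = -1
e23 coeff: 2*1 - (-4)*(-1) = 2 - 4 = -2
|a wedge b|^2 = (-1)^2 + (-1)^2 + (-2)^2
= 1 + 1 + 4
= 6


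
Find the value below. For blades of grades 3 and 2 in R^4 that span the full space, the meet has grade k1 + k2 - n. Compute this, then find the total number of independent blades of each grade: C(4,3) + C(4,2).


Meet grade = grade(A) + grade(B) - n
= 3 + 2 - 4 = 1
C(4,3) = 4
C(4,2) = 6
dim_A + dim_B = 4 + 6 = 10


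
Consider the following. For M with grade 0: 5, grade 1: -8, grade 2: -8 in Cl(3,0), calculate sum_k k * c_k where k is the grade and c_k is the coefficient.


Grade-weighted sum = sum of grade_k * coefficient_k
0*5 = 0
1*(-8) = -8
2*(-8) = -16
Total = 0 + (-8) + (-16) = -24


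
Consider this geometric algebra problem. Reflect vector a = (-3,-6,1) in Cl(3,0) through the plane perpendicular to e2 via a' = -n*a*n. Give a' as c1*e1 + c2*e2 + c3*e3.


Reflection formula: a' = -n*a*n, with n = e2 (unit vector, n^2 = 1).
For reflection through hyperplane perp to e2:
The component along e2 flips sign, others stay.
a = (-3, -6, 1)
a' = (-3, 6, 1)
a' = -3*e1 + 6*e2 + 1*e3


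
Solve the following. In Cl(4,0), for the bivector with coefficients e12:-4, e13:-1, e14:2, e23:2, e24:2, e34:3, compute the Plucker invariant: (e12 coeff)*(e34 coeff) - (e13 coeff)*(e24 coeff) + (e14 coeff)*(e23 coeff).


Plucker relation: af - be + cd
a*f = (-4)*3 = -12
b*e = (-1)*2 = -2
c*d = 2*2 = 4
af - be + cd = -12 - (-2) + 4
= -6


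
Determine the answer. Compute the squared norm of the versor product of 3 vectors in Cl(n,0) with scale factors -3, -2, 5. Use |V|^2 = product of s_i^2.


Each vector v_i has |v_i|^2 = s_i^2
Squared scales: (-3)^2 = 9, (-2)^2 = 4, 5^2 = 25
|V|^2 = 9 * 4 * 25
= 900


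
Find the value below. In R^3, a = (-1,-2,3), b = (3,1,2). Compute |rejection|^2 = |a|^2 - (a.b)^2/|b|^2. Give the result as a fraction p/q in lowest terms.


|a|^2 = (-1)^2 + (-2)^2 + 3^2 = 14
|b|^2 = 3^2 + 1^2 + 2^2 = 14
a . b = (-1)*3 + (-2)*1 + 3*2 = 1
(a.b)^2 = 1^2 = 1
|rej|^2 = 14 - 1/14
= (196 - 1)/14
= 195/14
In lowest terms: 195/14


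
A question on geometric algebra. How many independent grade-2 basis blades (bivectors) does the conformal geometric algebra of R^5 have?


The conformal model of R^5 uses Cl(6,1) with m = 5 + 2 = 7 generators.
Number of grade-2 blades = C(m, 2) = C(7, 2)
= 7*6/2 = 21


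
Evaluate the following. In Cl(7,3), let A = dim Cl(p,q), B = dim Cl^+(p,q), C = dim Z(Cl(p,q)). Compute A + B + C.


n = 7 + 3 = 10
Total dim = 2^10 = 1024
Even subalgebra dim = 2^9 = 512
n is even, so center dim = 1
Sum = 1024 + 512 + 1 = 1537


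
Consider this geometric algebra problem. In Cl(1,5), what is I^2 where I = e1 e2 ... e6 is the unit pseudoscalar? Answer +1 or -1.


The pseudoscalar I = e1...e_n (product of all n generators) of Cl(p,q) satisfies I^2 = (-1)^(q + n(n-1)/2).
p = 1, q = 5, n = p + q = 6
n(n-1)/2 = 6 * 5 / 2 = 15
Exponent = q + n(n-1)/2 = 5 + 15 = 20
I^2 = (-1)^20 = +1


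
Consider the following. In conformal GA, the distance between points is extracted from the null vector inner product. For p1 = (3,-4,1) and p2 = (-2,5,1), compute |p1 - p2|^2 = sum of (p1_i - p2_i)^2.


p1 - p2 = (5, -9, 0)
|p1 - p2|^2 = 5^2 + (-9)^2 + 0^2
= 25 + 81 + 0
= 106


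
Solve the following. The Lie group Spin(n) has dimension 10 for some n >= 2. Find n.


dim Spin(n) = dim so(n) = n(n-1)/2.
Solve n(n-1)/2 = 10, i.e. n^2 - n - 20 = 0.
Discriminant = 1 + 8*10 = 81
n = (1 + sqrt(81))/2 = (1 + 9)/2 = 5


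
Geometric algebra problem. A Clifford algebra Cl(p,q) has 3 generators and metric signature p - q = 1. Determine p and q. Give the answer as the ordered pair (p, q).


We need p + q = 3 and p - q = 1.
Adding: 2p = 3 + 1 = 4, so p = 2.
Then q = 3 - 2 = 1.
(p, q) = (2, 1)


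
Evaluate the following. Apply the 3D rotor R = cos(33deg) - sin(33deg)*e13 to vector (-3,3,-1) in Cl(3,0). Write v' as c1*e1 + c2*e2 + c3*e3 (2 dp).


Rotor R = cos(33deg) - sin(33deg)*e13
Rotation angle theta = 2 * 33 = 66 degrees in the e13 plane (e1 -> e3).
The component perpendicular to the plane (e2) is invariant: v'_2 = v2 = 3.00
cos(66deg) = 0.4067, sin(66deg) = 0.9135
v'_1 = v1*cos(theta) - v3*sin(theta) = -3*0.4067 - (-1)*0.9135 = -0.31
v'_3 = v1*sin(theta) + v3*cos(theta) = -3*0.9135 + (-1)*0.4067 = -3.15
v' = -0.31*e1 + 3.00*e2 - 3.15*e3


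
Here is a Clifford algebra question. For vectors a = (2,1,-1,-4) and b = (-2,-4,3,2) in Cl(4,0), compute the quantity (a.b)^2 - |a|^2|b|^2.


a . b = 2*(-2) + 1*(-4) + (-1)*3 + (-4)*2
= -4 + (-4) + (-3) + (-8) = -19
|a|^2 = 2^2 + 1^2 + (-1)^2 + (-4)^2 = 22
|b|^2 = (-2)^2 + (-4)^2 + 3^2 + 2^2 = 33
(a.b)^2 = (-19)^2 = 361
|a|^2 * |b|^2 = 22 * 33 = 726
Result = 361 - 726 = -365


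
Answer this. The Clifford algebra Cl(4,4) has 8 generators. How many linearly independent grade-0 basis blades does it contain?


Number of grade-k basis blades in Cl(p,q) with n = p + q is C(n, k).
n = 4 + 4 = 8
C(8, 0) = 8! / (0! * 8!)
= 40320 / (1 * 40320)
= 1


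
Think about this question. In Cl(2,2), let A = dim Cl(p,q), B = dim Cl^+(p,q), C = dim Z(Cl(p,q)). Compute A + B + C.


n = 2 + 2 = 4
Total dim = 2^4 = 16
Even subalgebra dim = 2^3 = 8
n is even, so center dim = 1
Sum = 16 + 8 + 1 = 25


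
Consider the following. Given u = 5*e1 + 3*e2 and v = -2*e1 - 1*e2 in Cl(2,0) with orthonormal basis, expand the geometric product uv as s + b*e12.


Expand: (5*e1 + 3*e2)(-2*e1 - 1*e2)
= 5*(-2)*e1e1 + 5*(-1)*e1e2 + 3*(-2)*e2e1 + 3*(-1)*e2e2
Using e1^2 = e2^2 = 1, e2e1 = -e1e2:
Scalar part s = 5*(-2) + 3*(-1) = -10 + (-3) = -13
Bivector part b = 5*(-1) - 3*(-2) = -5 - (-6) = 1
uv = -13 + 1*e12


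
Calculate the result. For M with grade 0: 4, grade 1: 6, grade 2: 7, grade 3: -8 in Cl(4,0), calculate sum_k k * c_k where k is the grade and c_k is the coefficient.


Grade-weighted sum = sum of grade_k * coefficient_k
0*4 = 0
1*6 = 6
2*7 = 14
3*(-8) = -24
Total = 0 + 6 + 14 + (-24) = -4


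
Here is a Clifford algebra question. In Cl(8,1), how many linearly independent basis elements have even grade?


Even subalgebra dimension = 2^(n-1)
n = 8 + 1 = 9
2^(9 - 1) = 2^8 = 256
Verification: sum of C(9,k) for even k = 1 + 36 + 126 + 84 + 9 = 256
Result = 256


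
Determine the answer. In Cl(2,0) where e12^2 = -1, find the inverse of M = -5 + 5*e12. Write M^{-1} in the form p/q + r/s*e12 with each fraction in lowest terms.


M = -5 + 5*e12, where e12^2 = -1.
Since M commutes with its reverse ~M = a - b*e12, M * ~M = a^2 - b^2*e12^2 = a^2 + b^2.
So M^{-1} = ~M / (a^2 + b^2) = (a - b*e12)/(a^2 + b^2).
a^2 + b^2 = 25 + 25 = 50
Scalar part = -5/50 = -1/10
Bivector coeff = -5/50 = -1/10
M^{-1} = -1/10 - 1/10*e12


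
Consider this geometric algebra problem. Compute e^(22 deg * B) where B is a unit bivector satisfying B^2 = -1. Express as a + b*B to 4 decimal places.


For a unit bivector B with B^2 = -1, the exponential series gives
e^(theta*B) = cos(theta) + sin(theta)*B (the GA analogue of Euler's formula).
theta = 22 degrees = 0.383972 rad
cos(22 deg) = 0.9272
sin(22 deg) = 0.3746
exp(theta*B) = 0.9272 + 0.3746*B


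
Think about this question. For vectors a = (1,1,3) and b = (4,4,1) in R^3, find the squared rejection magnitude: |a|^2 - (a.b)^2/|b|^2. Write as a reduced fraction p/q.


|a|^2 = 1^2 + 1^2 + 3^2 = 11
|b|^2 = 4^2 + 4^2 + 1^2 = 33
a . b = 1*4 + 1*4 + 3*1 = 11
(a.b)^2 = 11^2 = 121
|rej|^2 = 11 - 121/33
= (363 - 121)/33
= 242/33
In lowest terms: 22/3


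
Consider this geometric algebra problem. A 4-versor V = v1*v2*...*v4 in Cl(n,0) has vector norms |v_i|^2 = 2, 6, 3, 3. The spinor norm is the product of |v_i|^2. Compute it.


Spinor norm N(V) = |v1|^2 * |v2|^2 * ... * |v4|^2
= 2 * 6 * 3 * 3
Running product: 2, 12, 36, 108
N(V) = 108


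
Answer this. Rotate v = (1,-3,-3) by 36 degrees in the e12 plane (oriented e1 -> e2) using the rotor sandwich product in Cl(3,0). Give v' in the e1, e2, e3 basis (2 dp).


Rotor R = cos(18deg) - sin(18deg)*e12
Rotation angle theta = 2 * 18 = 36 degrees in the e12 plane (e1 -> e2).
The component perpendicular to the plane (e3) is invariant: v'_3 = v3 = -3.00
cos(36deg) = 0.8090, sin(36deg) = 0.5878
v'_1 = v1*cos(theta) - v2*sin(theta) = 1*0.8090 - (-3)*0.5878 = 2.57
v'_2 = v1*sin(theta) + v2*cos(theta) = 1*0.5878 + (-3)*0.8090 = -1.84
v' = 2.57*e1 - 1.84*e2 - 3.00*e3


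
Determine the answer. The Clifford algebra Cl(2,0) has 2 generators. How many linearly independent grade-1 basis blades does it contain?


Number of grade-k basis blades in Cl(p,q) with n = p + q is C(n, k).
n = 2 + 0 = 2
C(2, 1) = 2! / (1! * 1!)
= 2 / (1 * 1)
= 2


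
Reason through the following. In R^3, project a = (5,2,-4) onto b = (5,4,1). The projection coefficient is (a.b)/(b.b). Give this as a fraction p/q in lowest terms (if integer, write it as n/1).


Projection coefficient = (a . b) / (b . b)
a . b = 5*5 + 2*4 + (-4)*1
= 25 + 8 + (-4) = 29
b . b = 5^2 + 4^2 + 1^2
= 25 + 16 + 1 = 42
Coefficient = 29/42
In lowest terms: 29/42


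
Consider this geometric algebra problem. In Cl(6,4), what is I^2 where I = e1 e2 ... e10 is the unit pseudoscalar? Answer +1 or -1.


The pseudoscalar I = e1...e_n (product of all n generators) of Cl(p,q) satisfies I^2 = (-1)^(q + n(n-1)/2).
p = 6, q = 4, n = p + q = 10
n(n-1)/2 = 10 * 9 / 2 = 45
Exponent = q + n(n-1)/2 = 4 + 45 = 49
I^2 = (-1)^49 = -1


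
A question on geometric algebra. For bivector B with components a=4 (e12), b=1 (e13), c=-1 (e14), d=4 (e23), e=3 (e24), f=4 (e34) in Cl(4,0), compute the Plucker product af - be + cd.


Plucker relation: af - be + cd
a*f = 4*4 = 16
b*e = 1*3 = 3
c*d = (-1)*4 = -4
af - be + cd = 16 - 3 + (-4)
= 9
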